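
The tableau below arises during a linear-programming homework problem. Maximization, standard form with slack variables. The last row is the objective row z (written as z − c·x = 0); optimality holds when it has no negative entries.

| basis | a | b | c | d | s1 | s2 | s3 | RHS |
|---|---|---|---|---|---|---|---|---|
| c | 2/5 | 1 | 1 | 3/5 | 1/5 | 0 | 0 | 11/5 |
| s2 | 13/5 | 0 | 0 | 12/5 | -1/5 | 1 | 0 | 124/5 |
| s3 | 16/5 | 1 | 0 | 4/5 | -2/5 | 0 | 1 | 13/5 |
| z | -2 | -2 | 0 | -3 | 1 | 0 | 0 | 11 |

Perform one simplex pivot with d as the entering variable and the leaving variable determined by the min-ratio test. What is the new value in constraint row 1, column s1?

1/2

Ratio test on column d — row 1: (11/5)/(3/5) = 11/3; row 2: (124/5)/(12/5) = 31/3; row 3: (13/5)/(4/5) = 13/4. Minimum is 13/4 at row 3 (s3 leaves); pivot element 4/5.
Divide row 3 by 4/5; eliminate column d from the other rows.
Row 1 update in column s1: 1/5 − (3/5)·(-1/2) = 1/2.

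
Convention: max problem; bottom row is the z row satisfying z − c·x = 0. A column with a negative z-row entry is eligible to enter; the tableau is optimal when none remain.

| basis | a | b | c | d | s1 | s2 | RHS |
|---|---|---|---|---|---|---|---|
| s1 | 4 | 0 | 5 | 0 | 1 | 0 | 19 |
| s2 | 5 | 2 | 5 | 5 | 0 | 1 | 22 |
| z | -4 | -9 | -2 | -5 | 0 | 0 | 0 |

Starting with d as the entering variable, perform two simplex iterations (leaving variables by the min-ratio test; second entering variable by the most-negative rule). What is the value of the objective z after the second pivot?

99

Ratio test on column d — row 1: entry 0 ≤ 0; row 2: 22/5 = 22/5. Minimum is 22/5 at row 2 (s2 leaves); pivot element 5.
Pivot on row 2; the z-row RHS becomes 0 − (-5)·(22/5) = 22.
Next entering variable (most negative z-row entry -7): b.
Ratio test on column b — row 1: entry 0 ≤ 0; row 2: (22/5)/(2/5) = 11. Minimum is 11 at row 2 (d leaves); pivot element 2/5.
After the second pivot the z-row RHS is 22 − (-7)·11 = 99.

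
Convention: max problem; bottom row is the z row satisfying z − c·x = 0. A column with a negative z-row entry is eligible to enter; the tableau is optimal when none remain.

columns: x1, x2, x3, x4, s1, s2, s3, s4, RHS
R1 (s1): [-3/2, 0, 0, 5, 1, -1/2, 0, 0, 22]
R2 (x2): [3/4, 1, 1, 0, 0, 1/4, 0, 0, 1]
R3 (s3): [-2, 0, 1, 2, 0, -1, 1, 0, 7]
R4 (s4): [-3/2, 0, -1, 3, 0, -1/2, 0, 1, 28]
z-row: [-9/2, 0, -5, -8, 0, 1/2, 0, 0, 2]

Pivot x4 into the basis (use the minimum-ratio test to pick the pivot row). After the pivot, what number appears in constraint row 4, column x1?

3/2

Ratio test on column x4 — row 1: 22/5 = 22/5; row 2: entry 0 ≤ 0; row 3: 7/2 = 7/2; row 4: 28/3 = 28/3. Minimum is 7/2 at row 3 (s3 leaves); pivot element 2.
Divide row 3 by 2; eliminate column x4 from the other rows.
Row 4 update in column x1: -3/2 − 3·(-1) = 3/2.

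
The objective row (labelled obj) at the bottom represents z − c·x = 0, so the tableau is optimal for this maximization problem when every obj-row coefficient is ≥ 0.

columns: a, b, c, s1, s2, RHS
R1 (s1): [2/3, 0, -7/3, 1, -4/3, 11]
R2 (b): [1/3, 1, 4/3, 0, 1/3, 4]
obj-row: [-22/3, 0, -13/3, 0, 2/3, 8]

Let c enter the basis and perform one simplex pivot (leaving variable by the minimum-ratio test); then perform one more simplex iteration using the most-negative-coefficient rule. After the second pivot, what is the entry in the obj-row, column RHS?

Ratio test on column c — row 1: entry -7/3 ≤ 0; row 2: 4/(4/3) = 3. Minimum is 3 at row 2 (b leaves); pivot element 4/3.
Divide row 2 by 4/3; eliminate column c from the other rows.
Second iteration: most negative obj-row entry is -25/4 in column a, so a enters.
Ratio test on column a — row 1: 18/(5/4) = 72/5; row 2: 3/(1/4) = 12. Minimum is 12 at row 2 (c leaves); pivot element 1/4.
Divide row 2 by 1/4; eliminate column a from the other rows.
After both pivots, the entry at the obj-row, column RHS is 96.

96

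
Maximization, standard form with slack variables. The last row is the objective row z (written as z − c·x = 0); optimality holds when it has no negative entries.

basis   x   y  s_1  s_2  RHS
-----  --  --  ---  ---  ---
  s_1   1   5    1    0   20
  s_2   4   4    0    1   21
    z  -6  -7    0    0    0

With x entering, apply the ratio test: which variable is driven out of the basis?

Column x entries and ratios — s_1: 20/1 = 20; s_2: 21/4 = 21/4.
Smallest ratio is 21/4 in the row of s_2, so s_2 leaves.

s_2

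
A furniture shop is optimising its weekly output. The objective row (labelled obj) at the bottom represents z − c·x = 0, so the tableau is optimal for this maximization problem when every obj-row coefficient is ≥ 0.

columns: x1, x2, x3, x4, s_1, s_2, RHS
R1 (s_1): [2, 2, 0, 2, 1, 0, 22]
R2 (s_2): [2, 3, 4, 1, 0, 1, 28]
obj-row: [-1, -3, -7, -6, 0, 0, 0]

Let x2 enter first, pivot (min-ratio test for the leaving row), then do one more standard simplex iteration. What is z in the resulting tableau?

Ratio test on column x2 — row 1: 22/2 = 11; row 2: 28/3 = 28/3. Minimum is 28/3 at row 2 (s_2 leaves); pivot element 3.
Pivot on row 2; the obj-row RHS becomes 0 − (-3)·(28/3) = 28.
Next entering variable (most negative obj-row entry -5): x4.
Ratio test on column x4 — row 1: (10/3)/(4/3) = 5/2; row 2: (28/3)/(1/3) = 28. Minimum is 5/2 at row 1 (s_1 leaves); pivot element 4/3.
After the second pivot the obj-row RHS is 28 − (-5)·(5/2) = 81/2.

81/2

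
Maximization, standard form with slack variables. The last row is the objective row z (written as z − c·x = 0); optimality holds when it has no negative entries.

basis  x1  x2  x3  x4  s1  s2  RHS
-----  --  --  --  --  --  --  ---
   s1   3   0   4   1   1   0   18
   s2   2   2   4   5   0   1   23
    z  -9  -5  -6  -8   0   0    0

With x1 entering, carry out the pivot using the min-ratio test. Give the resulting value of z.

Ratio test on column x1 — row 1: 18/3 = 6; row 2: 23/2 = 23/2. Minimum is 6 at row 1 (s1 leaves); pivot element 3.
Pivot on row 1; the z-row RHS becomes 0 − (-9)·6 = 54.

54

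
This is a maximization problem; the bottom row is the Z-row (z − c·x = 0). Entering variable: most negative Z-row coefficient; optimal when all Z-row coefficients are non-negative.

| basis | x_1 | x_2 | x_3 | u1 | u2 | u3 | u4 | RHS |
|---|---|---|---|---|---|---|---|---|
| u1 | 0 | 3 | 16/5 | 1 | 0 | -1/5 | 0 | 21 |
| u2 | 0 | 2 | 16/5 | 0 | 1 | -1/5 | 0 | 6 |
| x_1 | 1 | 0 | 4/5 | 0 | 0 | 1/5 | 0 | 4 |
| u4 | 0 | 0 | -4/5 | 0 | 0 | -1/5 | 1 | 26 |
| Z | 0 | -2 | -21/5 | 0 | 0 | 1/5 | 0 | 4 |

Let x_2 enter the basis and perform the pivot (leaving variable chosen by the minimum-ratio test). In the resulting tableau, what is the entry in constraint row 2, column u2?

Ratio test on column x_2 — row 1: 21/3 = 7; row 2: 6/2 = 3; row 3: entry 0 ≤ 0; row 4: entry 0 ≤ 0. Minimum is 3 at row 2 (u2 leaves); pivot element 2.
Divide row 2 by 2; eliminate column x_2 from the other rows.
In the new row 2, the u2 entry is the old entry divided by the pivot: 1/2 = 1/2.

1/2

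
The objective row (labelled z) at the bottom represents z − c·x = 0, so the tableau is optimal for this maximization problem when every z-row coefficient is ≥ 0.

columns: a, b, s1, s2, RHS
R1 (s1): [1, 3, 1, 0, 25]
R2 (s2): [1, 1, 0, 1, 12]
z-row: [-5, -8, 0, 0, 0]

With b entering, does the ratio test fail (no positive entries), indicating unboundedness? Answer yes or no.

no

Column b has positive entries in row(s) 1, 2, so the ratio test bounds it — not unbounded.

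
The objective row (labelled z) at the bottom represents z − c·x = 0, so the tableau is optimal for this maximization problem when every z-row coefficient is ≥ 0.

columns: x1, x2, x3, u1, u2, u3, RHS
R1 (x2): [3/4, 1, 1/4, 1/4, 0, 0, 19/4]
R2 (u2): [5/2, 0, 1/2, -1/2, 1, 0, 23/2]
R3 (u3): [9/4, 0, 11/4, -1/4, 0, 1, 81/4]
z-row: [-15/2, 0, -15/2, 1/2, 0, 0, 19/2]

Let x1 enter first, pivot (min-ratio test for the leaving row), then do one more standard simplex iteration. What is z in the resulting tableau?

1606/23

Ratio test on column x1 — row 1: (19/4)/(3/4) = 19/3; row 2: (23/2)/(5/2) = 23/5; row 3: (81/4)/(9/4) = 9. Minimum is 23/5 at row 2 (u2 leaves); pivot element 5/2.
Pivot on row 2; the z-row RHS becomes 19/2 − (-15/2)·(23/5) = 44.
Next entering variable (most negative z-row entry -6): x3.
Ratio test on column x3 — row 1: (13/10)/(1/10) = 13; row 2: (23/5)/(1/5) = 23; row 3: (99/10)/(23/10) = 99/23. Minimum is 99/23 at row 3 (u3 leaves); pivot element 23/10.
After the second pivot the z-row RHS is 44 − (-6)·(99/23) = 1606/23.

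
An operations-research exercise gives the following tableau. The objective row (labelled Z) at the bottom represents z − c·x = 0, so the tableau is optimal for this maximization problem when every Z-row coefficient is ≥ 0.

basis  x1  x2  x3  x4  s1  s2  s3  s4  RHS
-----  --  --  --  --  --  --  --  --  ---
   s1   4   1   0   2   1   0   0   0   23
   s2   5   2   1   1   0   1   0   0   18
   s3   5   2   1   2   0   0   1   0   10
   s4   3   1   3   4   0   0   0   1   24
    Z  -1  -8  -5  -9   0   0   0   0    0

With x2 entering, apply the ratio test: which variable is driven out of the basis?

s3

Column x2 entries and ratios — s1: 23/1 = 23; s2: 18/2 = 9; s3: 10/2 = 5; s4: 24/1 = 24.
Smallest ratio is 5 in the row of s3, so s3 leaves.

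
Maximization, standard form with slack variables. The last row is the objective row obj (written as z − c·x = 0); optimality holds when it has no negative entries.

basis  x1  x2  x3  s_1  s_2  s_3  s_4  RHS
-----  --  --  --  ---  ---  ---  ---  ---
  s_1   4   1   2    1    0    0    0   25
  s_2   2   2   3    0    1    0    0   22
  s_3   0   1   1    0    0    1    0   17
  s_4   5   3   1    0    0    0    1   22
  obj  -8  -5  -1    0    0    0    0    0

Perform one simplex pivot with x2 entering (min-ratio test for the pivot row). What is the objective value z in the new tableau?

Ratio test on column x2 — row 1: 25/1 = 25; row 2: 22/2 = 11; row 3: 17/1 = 17; row 4: 22/3 = 22/3. Minimum is 22/3 at row 4 (s_4 leaves); pivot element 3.
Pivot on row 4; the obj-row RHS becomes 0 − (-5)·(22/3) = 110/3.

110/3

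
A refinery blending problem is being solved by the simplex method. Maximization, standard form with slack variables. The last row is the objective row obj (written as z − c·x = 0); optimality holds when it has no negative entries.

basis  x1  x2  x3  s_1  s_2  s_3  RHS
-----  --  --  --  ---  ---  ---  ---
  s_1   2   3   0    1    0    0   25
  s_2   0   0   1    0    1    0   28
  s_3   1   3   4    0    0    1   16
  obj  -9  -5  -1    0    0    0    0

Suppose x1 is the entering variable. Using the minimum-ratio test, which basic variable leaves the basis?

s_1

Column x1 entries and ratios — s_1: 25/2 = 25/2; s_2: 0 ≤ 0, skip; s_3: 16/1 = 16.
Smallest ratio is 25/2 in the row of s_1, so s_1 leaves.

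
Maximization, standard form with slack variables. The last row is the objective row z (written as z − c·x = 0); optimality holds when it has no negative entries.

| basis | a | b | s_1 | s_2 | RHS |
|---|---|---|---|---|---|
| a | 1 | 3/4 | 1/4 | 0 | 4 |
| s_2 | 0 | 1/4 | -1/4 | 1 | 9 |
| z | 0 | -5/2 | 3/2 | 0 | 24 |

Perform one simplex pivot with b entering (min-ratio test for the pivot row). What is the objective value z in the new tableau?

112/3

Ratio test on column b — row 1: 4/(3/4) = 16/3; row 2: 9/(1/4) = 36. Minimum is 16/3 at row 1 (a leaves); pivot element 3/4.
Pivot on row 1; the z-row RHS becomes 24 − (-5/2)·(16/3) = 112/3.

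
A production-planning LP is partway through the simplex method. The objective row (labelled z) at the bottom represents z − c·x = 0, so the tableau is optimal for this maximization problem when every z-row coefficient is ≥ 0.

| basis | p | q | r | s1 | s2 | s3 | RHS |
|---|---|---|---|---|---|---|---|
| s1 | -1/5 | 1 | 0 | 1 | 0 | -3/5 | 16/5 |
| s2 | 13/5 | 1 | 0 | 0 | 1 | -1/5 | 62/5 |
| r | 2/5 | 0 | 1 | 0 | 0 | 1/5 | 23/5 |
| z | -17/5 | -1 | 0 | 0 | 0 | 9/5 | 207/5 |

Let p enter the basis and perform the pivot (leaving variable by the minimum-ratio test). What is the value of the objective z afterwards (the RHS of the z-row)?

Ratio test on column p — row 1: entry -1/5 ≤ 0; row 2: (62/5)/(13/5) = 62/13; row 3: (23/5)/(2/5) = 23/2. Minimum is 62/13 at row 2 (s2 leaves); pivot element 13/5.
Pivot on row 2; the z-row RHS becomes 207/5 − (-17/5)·(62/13) = 749/13.

749/13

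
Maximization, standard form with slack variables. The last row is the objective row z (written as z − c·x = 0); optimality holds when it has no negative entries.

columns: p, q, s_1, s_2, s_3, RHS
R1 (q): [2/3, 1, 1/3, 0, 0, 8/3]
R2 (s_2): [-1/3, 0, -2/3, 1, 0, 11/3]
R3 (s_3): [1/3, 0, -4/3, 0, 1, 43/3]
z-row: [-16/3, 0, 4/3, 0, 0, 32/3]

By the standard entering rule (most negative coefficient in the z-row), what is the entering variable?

p

Negative z-row entries: p: -16/3.
The most negative is -16/3 in column p, so p enters.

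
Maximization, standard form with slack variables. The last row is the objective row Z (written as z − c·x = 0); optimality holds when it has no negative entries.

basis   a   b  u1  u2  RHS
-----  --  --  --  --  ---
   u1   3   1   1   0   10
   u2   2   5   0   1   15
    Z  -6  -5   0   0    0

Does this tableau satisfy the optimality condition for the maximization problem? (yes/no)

The Z-row has a negative entry -6 in column a, so it is not optimal.

no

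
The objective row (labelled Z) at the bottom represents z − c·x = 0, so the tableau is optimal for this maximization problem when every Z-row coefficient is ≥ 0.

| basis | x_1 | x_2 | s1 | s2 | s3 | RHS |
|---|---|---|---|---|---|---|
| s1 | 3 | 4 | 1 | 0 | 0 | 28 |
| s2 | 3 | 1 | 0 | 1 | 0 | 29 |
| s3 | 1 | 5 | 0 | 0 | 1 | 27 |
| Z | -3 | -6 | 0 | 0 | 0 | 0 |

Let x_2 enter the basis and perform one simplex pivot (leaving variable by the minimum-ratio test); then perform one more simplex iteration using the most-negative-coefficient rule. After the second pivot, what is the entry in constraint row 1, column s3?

-4/11

Ratio test on column x_2 — row 1: 28/4 = 7; row 2: 29/1 = 29; row 3: 27/5 = 27/5. Minimum is 27/5 at row 3 (s3 leaves); pivot element 5.
Divide row 3 by 5; eliminate column x_2 from the other rows.
Second iteration: most negative Z-row entry is -9/5 in column x_1, so x_1 enters.
Ratio test on column x_1 — row 1: (32/5)/(11/5) = 32/11; row 2: (118/5)/(14/5) = 59/7; row 3: (27/5)/(1/5) = 27. Minimum is 32/11 at row 1 (s1 leaves); pivot element 11/5.
Divide row 1 by 11/5; eliminate column x_1 from the other rows.
After both pivots, the entry at constraint row 1, column s3 is -4/11.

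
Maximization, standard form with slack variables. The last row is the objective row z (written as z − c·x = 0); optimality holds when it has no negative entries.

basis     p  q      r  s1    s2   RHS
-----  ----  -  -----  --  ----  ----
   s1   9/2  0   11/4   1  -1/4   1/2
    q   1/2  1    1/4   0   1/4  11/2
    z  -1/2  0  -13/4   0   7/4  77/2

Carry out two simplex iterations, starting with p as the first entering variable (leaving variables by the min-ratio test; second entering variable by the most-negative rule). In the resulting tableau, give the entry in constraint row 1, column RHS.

2/11

Ratio test on column p — row 1: (1/2)/(9/2) = 1/9; row 2: (11/2)/(1/2) = 11. Minimum is 1/9 at row 1 (s1 leaves); pivot element 9/2.
Divide row 1 by 9/2; eliminate column p from the other rows.
Second iteration: most negative z-row entry is -53/18 in column r, so r enters.
Ratio test on column r — row 1: (1/9)/(11/18) = 2/11; row 2: entry -1/18 ≤ 0. Minimum is 2/11 at row 1 (p leaves); pivot element 11/18.
Divide row 1 by 11/18; eliminate column r from the other rows.
After both pivots, the entry at constraint row 1, column RHS is 2/11.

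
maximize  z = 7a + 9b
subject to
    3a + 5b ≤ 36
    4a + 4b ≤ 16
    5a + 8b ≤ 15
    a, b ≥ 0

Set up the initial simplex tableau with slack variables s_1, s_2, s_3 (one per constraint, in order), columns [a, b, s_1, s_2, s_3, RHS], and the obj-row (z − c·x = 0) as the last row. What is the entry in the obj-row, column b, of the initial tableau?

The obj-row carries the negated objective coefficients: the b entry is -9.

-9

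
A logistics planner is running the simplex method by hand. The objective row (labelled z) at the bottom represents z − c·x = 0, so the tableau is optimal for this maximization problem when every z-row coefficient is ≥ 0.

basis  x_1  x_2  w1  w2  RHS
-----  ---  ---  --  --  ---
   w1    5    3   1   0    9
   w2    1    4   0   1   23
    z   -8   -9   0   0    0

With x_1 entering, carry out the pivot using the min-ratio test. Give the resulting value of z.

72/5

Ratio test on column x_1 — row 1: 9/5 = 9/5; row 2: 23/1 = 23. Minimum is 9/5 at row 1 (w1 leaves); pivot element 5.
Pivot on row 1; the z-row RHS becomes 0 − (-8)·(9/5) = 72/5.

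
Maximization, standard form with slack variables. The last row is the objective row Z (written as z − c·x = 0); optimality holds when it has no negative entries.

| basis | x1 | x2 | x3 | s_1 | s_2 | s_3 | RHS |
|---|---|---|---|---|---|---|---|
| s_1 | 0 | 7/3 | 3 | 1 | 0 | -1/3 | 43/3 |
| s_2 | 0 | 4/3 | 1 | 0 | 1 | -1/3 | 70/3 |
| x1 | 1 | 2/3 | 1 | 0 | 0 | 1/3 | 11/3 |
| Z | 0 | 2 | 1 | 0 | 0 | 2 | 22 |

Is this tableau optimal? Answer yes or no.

yes

Every Z-row coefficient is ≥ 0, so the tableau is optimal.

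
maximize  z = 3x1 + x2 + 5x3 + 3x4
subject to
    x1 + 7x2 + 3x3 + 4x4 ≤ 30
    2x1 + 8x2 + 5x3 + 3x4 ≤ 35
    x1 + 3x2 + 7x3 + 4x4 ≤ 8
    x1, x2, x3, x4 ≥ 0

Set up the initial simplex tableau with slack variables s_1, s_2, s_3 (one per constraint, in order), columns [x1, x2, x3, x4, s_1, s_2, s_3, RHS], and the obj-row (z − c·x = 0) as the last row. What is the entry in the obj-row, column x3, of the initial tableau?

-5

The obj-row carries the negated objective coefficients: the x3 entry is -5.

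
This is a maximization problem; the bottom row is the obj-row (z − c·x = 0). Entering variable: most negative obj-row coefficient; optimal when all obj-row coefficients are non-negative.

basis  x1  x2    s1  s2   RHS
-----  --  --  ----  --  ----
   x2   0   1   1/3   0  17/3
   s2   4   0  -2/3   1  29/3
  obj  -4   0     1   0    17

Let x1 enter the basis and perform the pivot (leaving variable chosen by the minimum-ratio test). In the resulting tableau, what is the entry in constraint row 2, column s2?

Ratio test on column x1 — row 1: entry 0 ≤ 0; row 2: (29/3)/4 = 29/12. Minimum is 29/12 at row 2 (s2 leaves); pivot element 4.
Divide row 2 by 4; eliminate column x1 from the other rows.
In the new row 2, the s2 entry is the old entry divided by the pivot: 1/4 = 1/4.

1/4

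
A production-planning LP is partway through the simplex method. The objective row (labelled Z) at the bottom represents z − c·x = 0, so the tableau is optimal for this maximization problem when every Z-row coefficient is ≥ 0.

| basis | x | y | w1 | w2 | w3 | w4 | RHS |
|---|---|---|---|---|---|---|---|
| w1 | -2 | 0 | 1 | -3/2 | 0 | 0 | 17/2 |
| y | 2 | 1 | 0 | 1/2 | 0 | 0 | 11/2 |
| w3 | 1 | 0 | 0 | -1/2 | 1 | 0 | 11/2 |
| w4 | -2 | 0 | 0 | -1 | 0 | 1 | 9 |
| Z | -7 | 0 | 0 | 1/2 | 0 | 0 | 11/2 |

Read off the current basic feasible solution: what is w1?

17/2

w1 is basic (row 1); its value is the RHS of that row, 17/2.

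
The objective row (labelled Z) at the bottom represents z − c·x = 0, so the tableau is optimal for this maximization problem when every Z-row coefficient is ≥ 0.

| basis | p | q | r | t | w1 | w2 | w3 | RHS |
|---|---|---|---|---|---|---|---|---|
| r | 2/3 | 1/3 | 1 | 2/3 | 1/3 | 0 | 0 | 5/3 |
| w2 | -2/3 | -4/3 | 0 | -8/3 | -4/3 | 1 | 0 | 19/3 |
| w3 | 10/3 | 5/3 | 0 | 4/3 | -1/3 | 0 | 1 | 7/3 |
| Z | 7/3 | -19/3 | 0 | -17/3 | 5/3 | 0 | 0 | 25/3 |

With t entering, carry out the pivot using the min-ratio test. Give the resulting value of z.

73/4

Ratio test on column t — row 1: (5/3)/(2/3) = 5/2; row 2: entry -8/3 ≤ 0; row 3: (7/3)/(4/3) = 7/4. Minimum is 7/4 at row 3 (w3 leaves); pivot element 4/3.
Pivot on row 3; the Z-row RHS becomes 25/3 − (-17/3)·(7/4) = 73/4.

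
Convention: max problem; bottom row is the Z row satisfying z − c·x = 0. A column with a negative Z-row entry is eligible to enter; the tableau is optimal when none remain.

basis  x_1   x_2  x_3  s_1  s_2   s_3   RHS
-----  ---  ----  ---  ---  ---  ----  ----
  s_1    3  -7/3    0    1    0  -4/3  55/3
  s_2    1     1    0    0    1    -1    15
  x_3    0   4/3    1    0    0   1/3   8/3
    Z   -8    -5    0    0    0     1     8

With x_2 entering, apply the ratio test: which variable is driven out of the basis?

Column x_2 entries and ratios — s_1: -7/3 ≤ 0, skip; s_2: 15/1 = 15; x_3: (8/3)/(4/3) = 2.
Smallest ratio is 2 in the row of x_3, so x_3 leaves.

x_3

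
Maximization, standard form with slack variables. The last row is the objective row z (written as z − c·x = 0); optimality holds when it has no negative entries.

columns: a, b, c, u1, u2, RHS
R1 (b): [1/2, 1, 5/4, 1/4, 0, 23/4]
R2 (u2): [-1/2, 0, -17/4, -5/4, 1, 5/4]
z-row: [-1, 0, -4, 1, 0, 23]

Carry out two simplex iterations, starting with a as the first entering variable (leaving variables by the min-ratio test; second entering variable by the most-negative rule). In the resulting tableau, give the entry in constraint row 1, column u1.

1/5

Ratio test on column a — row 1: (23/4)/(1/2) = 23/2; row 2: entry -1/2 ≤ 0. Minimum is 23/2 at row 1 (b leaves); pivot element 1/2.
Divide row 1 by 1/2; eliminate column a from the other rows.
Second iteration: most negative z-row entry is -3/2 in column c, so c enters.
Ratio test on column c — row 1: (23/2)/(5/2) = 23/5; row 2: entry -3 ≤ 0. Minimum is 23/5 at row 1 (a leaves); pivot element 5/2.
Divide row 1 by 5/2; eliminate column c from the other rows.
After both pivots, the entry at constraint row 1, column u1 is 1/5.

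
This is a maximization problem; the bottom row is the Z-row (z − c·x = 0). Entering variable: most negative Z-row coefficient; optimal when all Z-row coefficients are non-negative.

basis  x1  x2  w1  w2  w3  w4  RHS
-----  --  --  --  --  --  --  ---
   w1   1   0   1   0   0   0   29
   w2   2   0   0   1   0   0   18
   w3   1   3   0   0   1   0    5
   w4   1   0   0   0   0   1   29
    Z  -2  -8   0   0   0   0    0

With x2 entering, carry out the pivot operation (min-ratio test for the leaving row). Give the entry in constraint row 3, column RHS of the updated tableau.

5/3

Ratio test on column x2 — row 1: entry 0 ≤ 0; row 2: entry 0 ≤ 0; row 3: 5/3 = 5/3; row 4: entry 0 ≤ 0. Minimum is 5/3 at row 3 (w3 leaves); pivot element 3.
Divide row 3 by 3; eliminate column x2 from the other rows.
In the new row 3, the RHS entry is the old entry divided by the pivot: 5/3 = 5/3.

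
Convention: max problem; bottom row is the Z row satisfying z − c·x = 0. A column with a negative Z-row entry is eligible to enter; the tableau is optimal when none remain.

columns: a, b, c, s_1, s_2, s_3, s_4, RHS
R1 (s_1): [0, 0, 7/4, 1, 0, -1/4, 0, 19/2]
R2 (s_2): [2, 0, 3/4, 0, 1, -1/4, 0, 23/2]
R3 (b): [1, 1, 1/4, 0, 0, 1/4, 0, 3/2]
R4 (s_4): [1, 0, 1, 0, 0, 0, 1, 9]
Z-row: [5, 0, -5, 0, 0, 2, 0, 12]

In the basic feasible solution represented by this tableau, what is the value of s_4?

9

s_4 is basic (row 4); its value is the RHS of that row, 9.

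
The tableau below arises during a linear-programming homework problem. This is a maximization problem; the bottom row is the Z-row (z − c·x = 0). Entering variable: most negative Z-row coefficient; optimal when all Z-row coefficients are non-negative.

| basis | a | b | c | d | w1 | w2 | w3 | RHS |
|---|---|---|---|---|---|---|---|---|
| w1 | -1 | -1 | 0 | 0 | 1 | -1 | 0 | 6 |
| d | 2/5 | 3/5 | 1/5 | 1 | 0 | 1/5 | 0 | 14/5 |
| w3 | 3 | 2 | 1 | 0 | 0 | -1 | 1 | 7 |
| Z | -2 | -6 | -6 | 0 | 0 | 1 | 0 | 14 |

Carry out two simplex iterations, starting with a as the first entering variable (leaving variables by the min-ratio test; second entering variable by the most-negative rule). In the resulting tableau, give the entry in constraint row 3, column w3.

1

Ratio test on column a — row 1: entry -1 ≤ 0; row 2: (14/5)/(2/5) = 7; row 3: 7/3 = 7/3. Minimum is 7/3 at row 3 (w3 leaves); pivot element 3.
Divide row 3 by 3; eliminate column a from the other rows.
Second iteration: most negative Z-row entry is -16/3 in column c, so c enters.
Ratio test on column c — row 1: (25/3)/(1/3) = 25; row 2: (28/15)/(1/15) = 28; row 3: (7/3)/(1/3) = 7. Minimum is 7 at row 3 (a leaves); pivot element 1/3.
Divide row 3 by 1/3; eliminate column c from the other rows.
After both pivots, the entry at constraint row 3, column w3 is 1.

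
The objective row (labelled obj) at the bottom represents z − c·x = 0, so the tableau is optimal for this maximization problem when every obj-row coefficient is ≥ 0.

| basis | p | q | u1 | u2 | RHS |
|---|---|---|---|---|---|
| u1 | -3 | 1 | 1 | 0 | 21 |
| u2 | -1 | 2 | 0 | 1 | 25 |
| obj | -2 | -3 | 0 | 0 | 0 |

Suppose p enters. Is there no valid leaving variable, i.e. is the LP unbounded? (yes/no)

yes

Every constraint-row entry in column p is ≤ 0, so increasing p is unbounded.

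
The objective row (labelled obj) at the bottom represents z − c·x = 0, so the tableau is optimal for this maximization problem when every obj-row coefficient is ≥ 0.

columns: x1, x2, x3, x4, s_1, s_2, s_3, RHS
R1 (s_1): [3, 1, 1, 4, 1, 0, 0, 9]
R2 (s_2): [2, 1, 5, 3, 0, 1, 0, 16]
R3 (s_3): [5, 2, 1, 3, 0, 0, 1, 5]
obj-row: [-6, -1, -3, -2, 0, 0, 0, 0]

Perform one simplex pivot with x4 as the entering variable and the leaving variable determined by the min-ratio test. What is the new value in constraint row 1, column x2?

-5/3

Ratio test on column x4 — row 1: 9/4 = 9/4; row 2: 16/3 = 16/3; row 3: 5/3 = 5/3. Minimum is 5/3 at row 3 (s_3 leaves); pivot element 3.
Divide row 3 by 3; eliminate column x4 from the other rows.
Row 1 update in column x2: 1 − 4·(2/3) = -5/3.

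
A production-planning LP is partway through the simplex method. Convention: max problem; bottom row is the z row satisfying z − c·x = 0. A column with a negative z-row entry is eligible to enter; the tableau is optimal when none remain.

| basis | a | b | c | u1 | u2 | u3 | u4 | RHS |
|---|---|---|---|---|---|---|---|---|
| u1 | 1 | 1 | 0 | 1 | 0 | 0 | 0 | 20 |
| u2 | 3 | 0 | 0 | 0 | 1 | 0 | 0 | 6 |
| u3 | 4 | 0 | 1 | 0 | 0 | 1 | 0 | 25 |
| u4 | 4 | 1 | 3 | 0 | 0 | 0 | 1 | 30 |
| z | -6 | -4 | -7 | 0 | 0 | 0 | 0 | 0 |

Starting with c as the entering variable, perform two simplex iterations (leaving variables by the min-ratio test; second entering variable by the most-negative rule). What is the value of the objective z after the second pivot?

310/3

Ratio test on column c — row 1: entry 0 ≤ 0; row 2: entry 0 ≤ 0; row 3: 25/1 = 25; row 4: 30/3 = 10. Minimum is 10 at row 4 (u4 leaves); pivot element 3.
Pivot on row 4; the z-row RHS becomes 0 − (-7)·10 = 70.
Next entering variable (most negative z-row entry -5/3): b.
Ratio test on column b — row 1: 20/1 = 20; row 2: entry 0 ≤ 0; row 3: entry -1/3 ≤ 0; row 4: 10/(1/3) = 30. Minimum is 20 at row 1 (u1 leaves); pivot element 1.
After the second pivot the z-row RHS is 70 − (-5/3)·20 = 310/3.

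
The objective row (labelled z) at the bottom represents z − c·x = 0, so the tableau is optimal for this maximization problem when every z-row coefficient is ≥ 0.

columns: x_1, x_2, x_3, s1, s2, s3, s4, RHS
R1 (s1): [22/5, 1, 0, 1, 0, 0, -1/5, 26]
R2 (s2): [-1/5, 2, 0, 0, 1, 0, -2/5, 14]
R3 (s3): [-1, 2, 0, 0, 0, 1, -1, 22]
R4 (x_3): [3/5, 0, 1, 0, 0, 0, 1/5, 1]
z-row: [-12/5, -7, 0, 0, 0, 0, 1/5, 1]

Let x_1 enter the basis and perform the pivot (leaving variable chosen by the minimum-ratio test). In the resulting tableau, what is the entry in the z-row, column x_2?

-7

Ratio test on column x_1 — row 1: 26/(22/5) = 65/11; row 2: entry -1/5 ≤ 0; row 3: entry -1 ≤ 0; row 4: 1/(3/5) = 5/3. Minimum is 5/3 at row 4 (x_3 leaves); pivot element 3/5.
Divide row 4 by 3/5; eliminate column x_1 from the other rows.
z-row update in column x_2: -7 − (-12/5)·0 = -7.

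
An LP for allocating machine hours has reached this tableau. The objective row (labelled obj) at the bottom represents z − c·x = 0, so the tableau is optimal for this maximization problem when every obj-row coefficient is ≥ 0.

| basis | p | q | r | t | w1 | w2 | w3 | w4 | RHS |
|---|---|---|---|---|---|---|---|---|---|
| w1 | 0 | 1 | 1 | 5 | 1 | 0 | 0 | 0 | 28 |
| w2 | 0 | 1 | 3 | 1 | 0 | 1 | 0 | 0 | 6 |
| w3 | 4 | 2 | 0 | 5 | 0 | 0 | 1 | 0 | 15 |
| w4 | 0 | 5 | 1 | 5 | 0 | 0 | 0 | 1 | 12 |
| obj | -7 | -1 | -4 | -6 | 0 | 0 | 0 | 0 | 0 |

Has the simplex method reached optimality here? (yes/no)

no

The obj-row has a negative entry -7 in column p, so it is not optimal.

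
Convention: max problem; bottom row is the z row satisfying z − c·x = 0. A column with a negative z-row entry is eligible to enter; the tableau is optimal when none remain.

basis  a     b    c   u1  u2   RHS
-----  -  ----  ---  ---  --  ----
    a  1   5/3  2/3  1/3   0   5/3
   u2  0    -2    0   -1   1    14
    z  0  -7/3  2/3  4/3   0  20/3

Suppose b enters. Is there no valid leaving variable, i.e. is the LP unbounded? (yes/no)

Column b has positive entries in row(s) 1, so the ratio test bounds it — not unbounded.

no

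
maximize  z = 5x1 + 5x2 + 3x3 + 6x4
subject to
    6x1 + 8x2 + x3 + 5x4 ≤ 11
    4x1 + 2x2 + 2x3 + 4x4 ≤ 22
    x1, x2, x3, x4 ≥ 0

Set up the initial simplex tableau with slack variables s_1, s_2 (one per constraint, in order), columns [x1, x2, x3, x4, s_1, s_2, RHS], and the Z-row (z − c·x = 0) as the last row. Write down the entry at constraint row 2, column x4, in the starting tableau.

4

Constraint 2 has coefficient 4 on x4.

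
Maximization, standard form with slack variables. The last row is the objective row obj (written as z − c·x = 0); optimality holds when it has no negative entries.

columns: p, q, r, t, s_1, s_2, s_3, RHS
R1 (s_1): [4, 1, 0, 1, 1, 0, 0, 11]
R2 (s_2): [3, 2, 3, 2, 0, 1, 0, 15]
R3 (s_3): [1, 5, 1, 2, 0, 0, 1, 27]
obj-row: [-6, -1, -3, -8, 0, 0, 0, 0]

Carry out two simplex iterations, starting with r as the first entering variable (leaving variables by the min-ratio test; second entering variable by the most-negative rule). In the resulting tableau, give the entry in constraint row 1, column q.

0

Ratio test on column r — row 1: entry 0 ≤ 0; row 2: 15/3 = 5; row 3: 27/1 = 27. Minimum is 5 at row 2 (s_2 leaves); pivot element 3.
Divide row 2 by 3; eliminate column r from the other rows.
Second iteration: most negative obj-row entry is -6 in column t, so t enters.
Ratio test on column t — row 1: 11/1 = 11; row 2: 5/(2/3) = 15/2; row 3: 22/(4/3) = 33/2. Minimum is 15/2 at row 2 (r leaves); pivot element 2/3.
Divide row 2 by 2/3; eliminate column t from the other rows.
After both pivots, the entry at constraint row 1, column q is 0.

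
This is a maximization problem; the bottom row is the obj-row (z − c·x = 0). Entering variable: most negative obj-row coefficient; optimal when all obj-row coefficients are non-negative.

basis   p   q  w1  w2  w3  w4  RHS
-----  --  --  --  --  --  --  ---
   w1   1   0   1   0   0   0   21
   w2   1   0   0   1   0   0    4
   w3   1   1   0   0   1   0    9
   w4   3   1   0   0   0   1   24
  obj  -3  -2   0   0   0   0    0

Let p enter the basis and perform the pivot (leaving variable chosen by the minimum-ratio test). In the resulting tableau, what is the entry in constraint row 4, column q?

1

Ratio test on column p — row 1: 21/1 = 21; row 2: 4/1 = 4; row 3: 9/1 = 9; row 4: 24/3 = 8. Minimum is 4 at row 2 (w2 leaves); pivot element 1.
Divide row 2 by 1; eliminate column p from the other rows.
Row 4 update in column q: 1 − 3·0 = 1.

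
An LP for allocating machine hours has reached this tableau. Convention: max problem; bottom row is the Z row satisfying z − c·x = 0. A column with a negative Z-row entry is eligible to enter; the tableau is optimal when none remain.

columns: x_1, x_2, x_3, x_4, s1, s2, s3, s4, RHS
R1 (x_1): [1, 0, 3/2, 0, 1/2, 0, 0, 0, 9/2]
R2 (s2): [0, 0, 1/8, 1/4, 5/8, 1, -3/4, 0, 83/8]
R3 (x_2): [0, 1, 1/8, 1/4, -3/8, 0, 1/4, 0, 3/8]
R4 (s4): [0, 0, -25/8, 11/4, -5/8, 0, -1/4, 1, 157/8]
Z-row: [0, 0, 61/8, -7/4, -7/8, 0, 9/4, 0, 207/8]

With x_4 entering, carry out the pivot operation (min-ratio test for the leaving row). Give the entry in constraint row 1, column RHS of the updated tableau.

9/2

Ratio test on column x_4 — row 1: entry 0 ≤ 0; row 2: (83/8)/(1/4) = 83/2; row 3: (3/8)/(1/4) = 3/2; row 4: (157/8)/(11/4) = 157/22. Minimum is 3/2 at row 3 (x_2 leaves); pivot element 1/4.
Divide row 3 by 1/4; eliminate column x_4 from the other rows.
Row 1 update in column RHS: 9/2 − 0·(3/2) = 9/2.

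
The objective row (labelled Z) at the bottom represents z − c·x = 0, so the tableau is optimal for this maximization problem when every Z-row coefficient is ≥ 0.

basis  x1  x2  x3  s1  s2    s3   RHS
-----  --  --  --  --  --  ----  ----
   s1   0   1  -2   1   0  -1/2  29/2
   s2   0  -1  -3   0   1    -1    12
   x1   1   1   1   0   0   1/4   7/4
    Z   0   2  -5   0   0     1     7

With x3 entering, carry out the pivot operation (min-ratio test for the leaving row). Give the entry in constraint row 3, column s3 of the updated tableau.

1/4

Ratio test on column x3 — row 1: entry -2 ≤ 0; row 2: entry -3 ≤ 0; row 3: (7/4)/1 = 7/4. Minimum is 7/4 at row 3 (x1 leaves); pivot element 1.
Divide row 3 by 1; eliminate column x3 from the other rows.
In the new row 3, the s3 entry is the old entry divided by the pivot: (1/4)/1 = 1/4.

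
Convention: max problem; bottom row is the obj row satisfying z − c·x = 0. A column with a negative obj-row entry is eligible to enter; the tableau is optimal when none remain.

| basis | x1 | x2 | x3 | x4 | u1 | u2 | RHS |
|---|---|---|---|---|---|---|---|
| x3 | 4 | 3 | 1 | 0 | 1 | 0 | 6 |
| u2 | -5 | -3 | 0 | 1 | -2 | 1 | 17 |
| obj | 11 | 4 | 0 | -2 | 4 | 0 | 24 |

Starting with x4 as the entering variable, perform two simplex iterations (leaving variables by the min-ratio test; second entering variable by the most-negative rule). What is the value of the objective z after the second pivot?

62

Ratio test on column x4 — row 1: entry 0 ≤ 0; row 2: 17/1 = 17. Minimum is 17 at row 2 (u2 leaves); pivot element 1.
Pivot on row 2; the obj-row RHS becomes 24 − (-2)·17 = 58.
Next entering variable (most negative obj-row entry -2): x2.
Ratio test on column x2 — row 1: 6/3 = 2; row 2: entry -3 ≤ 0. Minimum is 2 at row 1 (x3 leaves); pivot element 3.
After the second pivot the obj-row RHS is 58 − (-2)·2 = 62.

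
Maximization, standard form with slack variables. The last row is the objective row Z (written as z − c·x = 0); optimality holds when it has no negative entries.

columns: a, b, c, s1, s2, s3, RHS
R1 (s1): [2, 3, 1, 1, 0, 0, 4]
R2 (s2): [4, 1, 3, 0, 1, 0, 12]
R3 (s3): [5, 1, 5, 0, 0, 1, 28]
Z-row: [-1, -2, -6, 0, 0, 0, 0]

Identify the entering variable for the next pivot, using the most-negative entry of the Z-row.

Negative Z-row entries: a: -1, b: -2, c: -6.
The most negative is -6 in column c, so c enters.

c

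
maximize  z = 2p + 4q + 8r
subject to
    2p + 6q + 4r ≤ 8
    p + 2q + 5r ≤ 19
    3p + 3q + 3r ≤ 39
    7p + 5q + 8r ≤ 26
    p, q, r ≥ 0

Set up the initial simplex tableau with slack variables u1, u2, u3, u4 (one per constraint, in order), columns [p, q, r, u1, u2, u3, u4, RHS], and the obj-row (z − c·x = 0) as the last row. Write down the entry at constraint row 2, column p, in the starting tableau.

1

Constraint 2 has coefficient 1 on p.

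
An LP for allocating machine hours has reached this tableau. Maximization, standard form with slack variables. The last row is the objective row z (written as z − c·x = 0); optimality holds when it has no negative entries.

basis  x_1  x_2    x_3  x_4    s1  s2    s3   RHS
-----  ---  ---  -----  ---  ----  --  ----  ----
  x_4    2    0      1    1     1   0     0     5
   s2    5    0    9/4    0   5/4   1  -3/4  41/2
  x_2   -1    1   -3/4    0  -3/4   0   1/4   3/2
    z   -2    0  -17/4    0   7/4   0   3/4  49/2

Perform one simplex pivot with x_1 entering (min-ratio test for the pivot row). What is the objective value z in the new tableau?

59/2

Ratio test on column x_1 — row 1: 5/2 = 5/2; row 2: (41/2)/5 = 41/10; row 3: entry -1 ≤ 0. Minimum is 5/2 at row 1 (x_4 leaves); pivot element 2.
Pivot on row 1; the z-row RHS becomes 49/2 − (-2)·(5/2) = 59/2.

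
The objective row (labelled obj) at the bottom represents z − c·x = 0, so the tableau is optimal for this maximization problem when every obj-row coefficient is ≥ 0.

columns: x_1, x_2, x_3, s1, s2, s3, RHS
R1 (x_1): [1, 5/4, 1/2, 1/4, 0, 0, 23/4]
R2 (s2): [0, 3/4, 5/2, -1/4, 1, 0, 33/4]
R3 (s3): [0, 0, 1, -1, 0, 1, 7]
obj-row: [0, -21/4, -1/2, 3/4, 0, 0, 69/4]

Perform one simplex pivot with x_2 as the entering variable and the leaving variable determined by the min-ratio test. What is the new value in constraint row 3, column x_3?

Ratio test on column x_2 — row 1: (23/4)/(5/4) = 23/5; row 2: (33/4)/(3/4) = 11; row 3: entry 0 ≤ 0. Minimum is 23/5 at row 1 (x_1 leaves); pivot element 5/4.
Divide row 1 by 5/4; eliminate column x_2 from the other rows.
Row 3 update in column x_3: 1 − 0·(2/5) = 1.

1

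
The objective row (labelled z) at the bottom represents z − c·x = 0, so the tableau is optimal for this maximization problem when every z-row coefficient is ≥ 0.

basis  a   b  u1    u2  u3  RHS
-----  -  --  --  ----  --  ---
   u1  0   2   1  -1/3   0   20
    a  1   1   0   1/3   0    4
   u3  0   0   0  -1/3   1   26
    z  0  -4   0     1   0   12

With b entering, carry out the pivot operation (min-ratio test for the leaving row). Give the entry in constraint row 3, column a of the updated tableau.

0

Ratio test on column b — row 1: 20/2 = 10; row 2: 4/1 = 4; row 3: entry 0 ≤ 0. Minimum is 4 at row 2 (a leaves); pivot element 1.
Divide row 2 by 1; eliminate column b from the other rows.
Row 3 update in column a: 0 − 0·1 = 0.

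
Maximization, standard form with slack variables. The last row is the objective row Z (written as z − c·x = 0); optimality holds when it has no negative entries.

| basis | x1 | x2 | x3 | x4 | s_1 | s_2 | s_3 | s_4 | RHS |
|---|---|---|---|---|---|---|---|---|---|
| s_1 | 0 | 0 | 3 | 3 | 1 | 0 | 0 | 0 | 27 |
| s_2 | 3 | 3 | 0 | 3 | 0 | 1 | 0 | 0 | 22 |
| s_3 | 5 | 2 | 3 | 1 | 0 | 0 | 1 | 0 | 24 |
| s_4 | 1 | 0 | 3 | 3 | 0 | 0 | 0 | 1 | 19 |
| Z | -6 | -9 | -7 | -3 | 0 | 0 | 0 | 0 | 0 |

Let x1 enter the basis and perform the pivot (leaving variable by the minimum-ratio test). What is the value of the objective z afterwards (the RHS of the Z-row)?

144/5

Ratio test on column x1 — row 1: entry 0 ≤ 0; row 2: 22/3 = 22/3; row 3: 24/5 = 24/5; row 4: 19/1 = 19. Minimum is 24/5 at row 3 (s_3 leaves); pivot element 5.
Pivot on row 3; the Z-row RHS becomes 0 − (-6)·(24/5) = 144/5.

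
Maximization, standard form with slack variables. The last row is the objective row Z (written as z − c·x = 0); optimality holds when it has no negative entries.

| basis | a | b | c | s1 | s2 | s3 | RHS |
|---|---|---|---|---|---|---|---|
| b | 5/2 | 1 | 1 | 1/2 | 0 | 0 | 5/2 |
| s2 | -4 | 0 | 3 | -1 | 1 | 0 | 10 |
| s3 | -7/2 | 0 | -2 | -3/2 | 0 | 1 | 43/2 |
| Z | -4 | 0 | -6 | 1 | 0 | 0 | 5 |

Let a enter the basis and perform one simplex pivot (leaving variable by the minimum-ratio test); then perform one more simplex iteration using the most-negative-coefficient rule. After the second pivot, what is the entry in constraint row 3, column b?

Ratio test on column a — row 1: (5/2)/(5/2) = 1; row 2: entry -4 ≤ 0; row 3: entry -7/2 ≤ 0. Minimum is 1 at row 1 (b leaves); pivot element 5/2.
Divide row 1 by 5/2; eliminate column a from the other rows.
Second iteration: most negative Z-row entry is -22/5 in column c, so c enters.
Ratio test on column c — row 1: 1/(2/5) = 5/2; row 2: 14/(23/5) = 70/23; row 3: entry -3/5 ≤ 0. Minimum is 5/2 at row 1 (a leaves); pivot element 2/5.
Divide row 1 by 2/5; eliminate column c from the other rows.
After both pivots, the entry at constraint row 3, column b is 2.

2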